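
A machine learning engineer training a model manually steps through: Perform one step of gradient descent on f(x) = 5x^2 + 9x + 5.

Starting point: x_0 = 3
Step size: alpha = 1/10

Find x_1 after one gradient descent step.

f(x) = 5x^2 + 9x + 5
f'(x) = 10x + 9
f'(3) = 10*3 + (9) = 39
x_1 = x_0 - alpha * f'(x_0) = 3 - 1/10 * 39 = -9/10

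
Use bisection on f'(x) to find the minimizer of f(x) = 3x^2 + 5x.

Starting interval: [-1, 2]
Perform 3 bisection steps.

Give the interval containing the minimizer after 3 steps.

Finding critical point of f(x) = 3x^2 + 5x using bisection on f'(x) = 6x + 5.
f'(x) = 0 when x = -5/6.
Starting interval: [-1, 2]
Step 1: mid = 1/2, f'(mid) = 8, new interval = [-1, 1/2]
Step 2: mid = -1/4, f'(mid) = 7/2, new interval = [-1, -1/4]
Step 3: mid = -5/8, f'(mid) = 5/4, new interval = [-1, -5/8]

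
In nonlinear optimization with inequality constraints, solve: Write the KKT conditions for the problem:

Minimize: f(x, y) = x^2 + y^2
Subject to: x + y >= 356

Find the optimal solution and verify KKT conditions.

KKT conditions for min x^2 + y^2 s.t. x + y >= 356:
Stationarity: 2x = mu, 2y = mu
So x = y = mu/2.
Complementary slackness: mu*(x + y - 356) = 0
Primal feasibility: x + y >= 356; dual feasibility: mu >= 0
If mu = 0 then x = y = 0, but 0 + 0 < 356 is infeasible, so the constraint is active.
Constraint active: x + y = 2*(mu/2) = 356 => mu = 356
x = y = 178, f = 63368
Verify: stationarity 2*178 = 356 = mu; primal 178 + 178 = 356 >= 356; dual mu = 356 >= 0; complementary slackness 356*(356 - 356) = 0. All KKT conditions hold.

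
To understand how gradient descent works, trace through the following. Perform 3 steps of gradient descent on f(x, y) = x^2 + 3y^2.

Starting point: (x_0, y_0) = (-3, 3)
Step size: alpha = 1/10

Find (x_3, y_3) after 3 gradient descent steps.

f(x,y) = x^2 + 3y^2
grad_x = 2x + 0y, grad_y = 6y + 0x
Step 1: grad = (-6, 18), (-12/5, 6/5)
Step 2: grad = (-24/5, 36/5), (-48/25, 12/25)
Step 3: grad = (-96/25, 72/25), (-192/125, 24/125)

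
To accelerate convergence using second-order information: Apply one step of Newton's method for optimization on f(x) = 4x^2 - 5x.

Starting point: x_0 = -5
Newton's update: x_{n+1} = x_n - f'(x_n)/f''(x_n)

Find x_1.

f(x) = 4x^2 - 5x
f'(x) = 8x + (-5), f''(x) = 8
Newton step: x_1 = x_0 - f'(x_0)/f''(x_0)
f'(-5) = -45
x_1 = -5 - -45/8 = 5/8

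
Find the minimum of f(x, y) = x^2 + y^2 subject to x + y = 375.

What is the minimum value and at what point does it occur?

Substitute y = 375 - x into f(x,y) = x^2 + y^2:
g(x) = x^2 + (375 - x)^2 = 2x^2 - 750x + 140625
g'(x) = 4x - 750 = 0  =>  x = 375/2
y = 375 - 375/2 = 375/2
Minimum value = (375/2)^2 + (375/2)^2 = 140625/2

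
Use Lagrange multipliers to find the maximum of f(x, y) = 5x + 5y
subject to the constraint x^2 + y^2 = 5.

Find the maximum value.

Set up Lagrange conditions: grad f = lambda * grad g
  5 = 2*lambda*x
  5 = 2*lambda*y
From these: x/y = 5/5, so x = 5t, y = 5t for some t.
Substitute into constraint: (5t)^2 + (5t)^2 = 5
  t^2 * 50 = 5
  t = sqrt(5/50)
Maximum = 5*x + 5*y = (5^2 + 5^2)*t = 50 * sqrt(5/50) = sqrt(250)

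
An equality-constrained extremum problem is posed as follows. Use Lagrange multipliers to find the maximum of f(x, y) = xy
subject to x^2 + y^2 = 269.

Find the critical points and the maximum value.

Lagrange conditions: y = 2*lambda*x and x = 2*lambda*y
If x = 0 then y = 0, violating the constraint, so x, y != 0.
Dividing: y/x = x/y => x^2 = y^2 => y = x or y = -x
Constraint: 2x^2 = 269 => x^2 = 269/2 => x = +/-sqrt(269/2)
Critical points: (sqrt(269/2), sqrt(269/2)), (-sqrt(269/2), -sqrt(269/2)), (sqrt(269/2), -sqrt(269/2)), (-sqrt(269/2), sqrt(269/2))
  y = x:  xy = x^2 = 269/2  at (sqrt(269/2), sqrt(269/2)) and (-sqrt(269/2), -sqrt(269/2))
  y = -x: xy = -x^2 = -269/2 at (sqrt(269/2), -sqrt(269/2)) and (-sqrt(269/2), sqrt(269/2))
Maximum xy = 269/2 at (sqrt(269/2), sqrt(269/2)) and (-sqrt(269/2), -sqrt(269/2))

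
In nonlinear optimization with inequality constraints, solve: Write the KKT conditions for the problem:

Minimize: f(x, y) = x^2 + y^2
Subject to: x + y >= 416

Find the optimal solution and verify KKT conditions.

KKT conditions for min x^2 + y^2 s.t. x + y >= 416:
Stationarity: 2x = mu, 2y = mu
So x = y = mu/2.
Complementary slackness: mu*(x + y - 416) = 0
Primal feasibility: x + y >= 416; dual feasibility: mu >= 0
If mu = 0 then x = y = 0, but 0 + 0 < 416 is infeasible, so the constraint is active.
Constraint active: x + y = 2*(mu/2) = 416 => mu = 416
x = y = 208, f = 86528
Verify: stationarity 2*208 = 416 = mu; primal 208 + 208 = 416 >= 416; dual mu = 416 >= 0; complementary slackness 416*(416 - 416) = 0. All KKT conditions hold.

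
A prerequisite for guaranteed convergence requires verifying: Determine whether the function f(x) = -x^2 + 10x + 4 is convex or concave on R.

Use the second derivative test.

f(x) = -x^2 + 10x + 4
f'(x) = -2x + 10
f''(x) = -2
Since f''(x) = -2 < 0 for all x, f is concave on R.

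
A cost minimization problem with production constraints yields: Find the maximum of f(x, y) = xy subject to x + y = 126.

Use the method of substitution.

Substitute y = 126 - x into f(x,y) = xy:
g(x) = x(126 - x) = 126x - x^2
g'(x) = 126 - 2x = 0  =>  x = 63
y = 126 - 63 = 63
Maximum value = 63 * 63 = 3969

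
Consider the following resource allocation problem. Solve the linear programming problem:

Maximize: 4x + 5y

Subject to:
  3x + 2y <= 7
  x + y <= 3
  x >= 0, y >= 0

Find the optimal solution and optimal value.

Feasible vertices: (0, 0), (0, 3), (1, 2), (7/3, 0)
Objective 4x + 5y at each:
  (0, 0): 0
  (0, 3): 15
  (1, 2): 14
  (7/3, 0): 28/3
Maximum is 15 at (0, 3).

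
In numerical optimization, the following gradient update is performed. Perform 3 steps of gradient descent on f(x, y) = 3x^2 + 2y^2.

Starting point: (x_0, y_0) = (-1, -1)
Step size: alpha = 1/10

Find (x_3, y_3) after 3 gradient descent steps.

f(x,y) = 3x^2 + 2y^2
grad_x = 6x + 0y, grad_y = 4y + 0x
Step 1: grad = (-6, -4), (-2/5, -3/5)
Step 2: grad = (-12/5, -12/5), (-4/25, -9/25)
Step 3: grad = (-24/25, -36/25), (-8/125, -27/125)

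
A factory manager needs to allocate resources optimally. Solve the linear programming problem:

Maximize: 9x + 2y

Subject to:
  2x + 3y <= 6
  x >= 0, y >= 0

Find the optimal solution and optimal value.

The feasible region has vertices at [(0, 0), (3, 0), (0, 2)].
Checking objective 9x + 2y at each vertex:
  (0, 0): 9*0 + 2*0 = 0
  (3, 0): 9*3 + 2*0 = 27
  (0, 2): 9*0 + 2*2 = 4
Maximum is 27 at (3, 0).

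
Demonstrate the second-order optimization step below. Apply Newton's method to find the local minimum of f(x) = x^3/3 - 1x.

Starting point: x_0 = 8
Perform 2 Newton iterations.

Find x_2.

f(x) = x^3/3 - 1x
f'(x) = x^2 - 1, f''(x) = 2x
Newton update: x_{n+1} = x_n - (x_n^2 - 1)/(2*x_n)
Step 1: x_0 = 8, f'=63, f''=16, x_1 = 65/16
Step 2: x_1 = 65/16, f'=3969/256, f''=65/8, x_2 = 4481/2080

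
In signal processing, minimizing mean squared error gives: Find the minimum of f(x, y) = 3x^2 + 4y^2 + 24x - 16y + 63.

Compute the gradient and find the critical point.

f(x,y) = 3x^2 + 4y^2 + 24x - 16y + 63
df/dx = 6x + (24) = 0  =>  x = -4
df/dy = 8y + (-16) = 0  =>  y = 2
f(-4, 2) = 3*(-4)^2 + 4*(2)^2 + 24*(-4) + -16*(2) + 63 = -1
Hessian is diagonal with entries 6, 8 > 0, so this is a minimum.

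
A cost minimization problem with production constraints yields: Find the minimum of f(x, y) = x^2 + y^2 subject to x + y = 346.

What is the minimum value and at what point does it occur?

Substitute y = 346 - x into f(x,y) = x^2 + y^2:
g(x) = x^2 + (346 - x)^2 = 2x^2 - 692x + 119716
g'(x) = 4x - 692 = 0  =>  x = 173
y = 346 - 173 = 173
Minimum value = 173^2 + 173^2 = 59858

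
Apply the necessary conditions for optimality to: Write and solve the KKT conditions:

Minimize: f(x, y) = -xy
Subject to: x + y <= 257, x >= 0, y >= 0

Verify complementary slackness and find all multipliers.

Problem: min -xy s.t. x + y <= 257 (multiplier lambda), x >= 0 (mu_x), y >= 0 (mu_y)
KKT stationarity: -y + lambda - mu_x = 0, -x + lambda - mu_y = 0, with lambda, mu_x, mu_y >= 0
Complementary slackness: lambda*(x + y - 257) = 0, mu_x*x = 0, mu_y*y = 0
If lambda = 0: y = -mu_x <= 0 and x = -mu_y <= 0 force x = y = 0 with f = 0; but x = y = 257/2 is feasible with f = -66049/4 < 0, so this is not the minimum. Hence lambda > 0 and x + y = 257.
Try x > 0, y > 0 (so mu_x = mu_y = 0): y = lambda, x = lambda => x = y = lambda
x + y = 257 => 2*lambda = 257 => lambda = 257/2
x* = y* = 257/2 > 0, consistent with mu_x = mu_y = 0.
(Any feasible point with x = 0 or y = 0 has f = 0 > -66049/4, so the minimum is not on those boundaries.)
min(-xy) = -66049/4 (i.e. max xy = 66049/4)
Multipliers: lambda = 257/2, mu_x = 0, mu_y = 0
Complementary slackness: lambda*(x + y - 257) = 257/2*(257/2 + 257/2 - 257) = 0, mu_x*x = 0*257/2 = 0, mu_y*y = 0*257/2 = 0. Satisfied.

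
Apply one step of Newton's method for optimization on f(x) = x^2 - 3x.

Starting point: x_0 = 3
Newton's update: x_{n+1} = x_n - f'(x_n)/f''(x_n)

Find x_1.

f(x) = x^2 - 3x
f'(x) = 2x + (-3), f''(x) = 2
Newton step: x_1 = x_0 - f'(x_0)/f''(x_0)
f'(3) = 3
x_1 = 3 - 3/2 = 3/2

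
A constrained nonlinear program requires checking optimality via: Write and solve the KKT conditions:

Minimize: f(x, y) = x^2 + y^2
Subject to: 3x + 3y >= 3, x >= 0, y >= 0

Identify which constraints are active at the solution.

KKT conditions for min x^2 + y^2 s.t. 3x + 3y >= 3, x >= 0, y >= 0:
Stationarity: 2x = mu*3 + mu_x, 2y = mu*3 + mu_y, with mu, mu_x, mu_y >= 0
Complementary slackness: mu*(3x + 3y - 3) = 0, mu_x*x = 0, mu_y*y = 0
(0, 0) is infeasible (3*0 + 3*0 < 3), so if mu = 0 stationarity would force x = mu_x/2 >= 0, y = mu_y/2 >= 0 with mu_x*x = mu_y*y = 0, i.e. x = y = 0: contradiction. Hence mu > 0 and 3x + 3y = 3 is active.
Try x > 0, y > 0 (so mu_x = mu_y = 0): x = 3*mu/2, y = 3*mu/2
Substitute: 3*(3*mu/2) + 3*(3*mu/2) = 3
  mu*18/2 = 3 => mu = 1/3
x* = 1/2 > 0, y* = 1/2 > 0, consistent with mu_x = mu_y = 0.
f is convex and the constraints are linear, so this KKT point is the global minimum.
f* = 1/2
Active constraints: 3x + 3y >= 3 (holds with equality, mu = 1/3 > 0); x >= 0 and y >= 0 are inactive (mu_x = mu_y = 0).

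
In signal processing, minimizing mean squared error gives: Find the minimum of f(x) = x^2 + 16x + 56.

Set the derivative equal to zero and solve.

f(x) = x^2 + 16x + 56
f'(x) = 2x + (16) = 0
x = -16/2 = -8
f(-8) = -8
Since f''(x) = 2 > 0, this is a minimum.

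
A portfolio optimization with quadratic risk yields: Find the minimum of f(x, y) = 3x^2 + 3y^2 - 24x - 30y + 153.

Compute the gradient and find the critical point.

f(x,y) = 3x^2 + 3y^2 - 24x - 30y + 153
df/dx = 6x + (-24) = 0  =>  x = 4
df/dy = 6y + (-30) = 0  =>  y = 5
f(4, 5) = 3*(4)^2 + 3*(5)^2 + -24*(4) + -30*(5) + 153 = 30
Hessian is diagonal with entries 6, 6 > 0, so this is a minimum.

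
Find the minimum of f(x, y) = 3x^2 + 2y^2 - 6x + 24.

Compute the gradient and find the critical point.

f(x,y) = 3x^2 + 2y^2 - 6x + 24
df/dx = 6x + (-6) = 0  =>  x = 1
df/dy = 4y + (0) = 0  =>  y = 0
f(1, 0) = 3*(1)^2 + 2*(0)^2 + -6*(1) + 24 = 21
Hessian is diagonal with entries 6, 4 > 0, so this is a minimum.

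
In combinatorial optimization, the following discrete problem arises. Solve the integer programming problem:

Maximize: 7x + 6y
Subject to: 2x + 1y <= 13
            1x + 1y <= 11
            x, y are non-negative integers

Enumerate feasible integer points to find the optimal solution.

Constraint 1: 2x + 1y <= 13
Constraint 2: 1x + 1y <= 11
Feasible x range (need y >= 0): 0 <= x <= min(13/2, 11/1) => x in {0, ..., 6}.
Enumerate feasible integer points row by row (the coefficient of y is 6 > 0, so for each x the largest feasible y gives the best value):
  x = 0: y <= min((13 - 2*0)/1, (11 - 1*0)/1) => y in {0, ..., 11}; best 7*0 + 6*11 = 66
  x = 1: y <= min((13 - 2*1)/1, (11 - 1*1)/1) => y in {0, ..., 10}; best 7*1 + 6*10 = 67
  x = 2: y <= min((13 - 2*2)/1, (11 - 1*2)/1) => y in {0, ..., 9}; best 7*2 + 6*9 = 68
  x = 3: y <= min((13 - 2*3)/1, (11 - 1*3)/1) => y in {0, ..., 7}; best 7*3 + 6*7 = 63
  x = 4: y <= min((13 - 2*4)/1, (11 - 1*4)/1) => y in {0, ..., 5}; best 7*4 + 6*5 = 58
  x = 5: y <= min((13 - 2*5)/1, (11 - 1*5)/1) => y in {0, ..., 3}; best 7*5 + 6*3 = 53
  x = 6: y <= min((13 - 2*6)/1, (11 - 1*6)/1) => y in {0, ..., 1}; best 7*6 + 6*1 = 48
The maximum 7x + 6y = 68 is achieved at x = 2, y = 9.
Check: 2*2 + 1*9 = 13 <= 13 and 1*2 + 1*9 = 11 <= 11.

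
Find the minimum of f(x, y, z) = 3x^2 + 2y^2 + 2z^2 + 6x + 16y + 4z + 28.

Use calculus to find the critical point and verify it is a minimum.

f(x,y,z) = 3x^2 + 2y^2 + 2z^2 + 6x + 16y + 4z + 28
df/dx = 6x + (6) = 0 => x = -1
df/dy = 4y + (16) = 0 => y = -4
df/dz = 4z + (4) = 0 => z = -1
f(-1,-4,-1) = 3*(-1)^2 + 2*(-4)^2 + 2*(-1)^2 + 6*(-1) + 16*(-4) + 4*(-1) + 28 = -9
Hessian is diagonal with entries 6, 4, 4 > 0, confirmed minimum.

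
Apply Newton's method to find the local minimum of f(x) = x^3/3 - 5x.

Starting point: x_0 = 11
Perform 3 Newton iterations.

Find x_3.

f(x) = x^3/3 - 5x
f'(x) = x^2 - 5, f''(x) = 2x
Newton update: x_{n+1} = x_n - (x_n^2 - 5)/(2*x_n)
Step 1: x_0 = 11, f'=116, f''=22, x_1 = 63/11
Step 2: x_1 = 63/11, f'=3364/121, f''=126/11, x_2 = 2287/693
Step 3: x_2 = 2287/693, f'=2829124/480249, f''=4574/693, x_3 = 3815807/1584891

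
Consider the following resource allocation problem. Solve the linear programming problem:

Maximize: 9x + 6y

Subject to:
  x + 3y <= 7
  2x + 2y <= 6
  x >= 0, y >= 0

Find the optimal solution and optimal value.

Feasible vertices: (0, 0), (0, 7/3), (1, 2), (3, 0)
Objective 9x + 6y at each:
  (0, 0): 0
  (0, 7/3): 14
  (1, 2): 21
  (3, 0): 27
Maximum is 27 at (3, 0).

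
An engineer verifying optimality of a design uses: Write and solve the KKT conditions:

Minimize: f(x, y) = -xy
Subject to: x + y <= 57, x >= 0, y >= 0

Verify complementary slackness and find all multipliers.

Problem: min -xy s.t. x + y <= 57 (multiplier lambda), x >= 0 (mu_x), y >= 0 (mu_y)
KKT stationarity: -y + lambda - mu_x = 0, -x + lambda - mu_y = 0, with lambda, mu_x, mu_y >= 0
Complementary slackness: lambda*(x + y - 57) = 0, mu_x*x = 0, mu_y*y = 0
If lambda = 0: y = -mu_x <= 0 and x = -mu_y <= 0 force x = y = 0 with f = 0; but x = y = 57/2 is feasible with f = -3249/4 < 0, so this is not the minimum. Hence lambda > 0 and x + y = 57.
Try x > 0, y > 0 (so mu_x = mu_y = 0): y = lambda, x = lambda => x = y = lambda
x + y = 57 => 2*lambda = 57 => lambda = 57/2
x* = y* = 57/2 > 0, consistent with mu_x = mu_y = 0.
(Any feasible point with x = 0 or y = 0 has f = 0 > -3249/4, so the minimum is not on those boundaries.)
min(-xy) = -3249/4 (i.e. max xy = 3249/4)
Multipliers: lambda = 57/2, mu_x = 0, mu_y = 0
Complementary slackness: lambda*(x + y - 57) = 57/2*(57/2 + 57/2 - 57) = 0, mu_x*x = 0*57/2 = 0, mu_y*y = 0*57/2 = 0. Satisfied.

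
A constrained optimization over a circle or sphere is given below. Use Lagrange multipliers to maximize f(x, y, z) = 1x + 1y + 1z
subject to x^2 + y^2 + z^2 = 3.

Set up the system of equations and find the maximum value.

Lagrange conditions: 1 = 2*lambda*x, 1 = 2*lambda*y, 1 = 2*lambda*z
So x:1 = y:1 = z:1, i.e. x = 1t, y = 1t, z = 1t
Constraint: t^2*(1^2 + 1^2 + 1^2) = 3
  t^2 * 3 = 3  =>  t = sqrt(1)
Maximum = 1*1t + 1*1t + 1*1t = 3*sqrt(1) = 3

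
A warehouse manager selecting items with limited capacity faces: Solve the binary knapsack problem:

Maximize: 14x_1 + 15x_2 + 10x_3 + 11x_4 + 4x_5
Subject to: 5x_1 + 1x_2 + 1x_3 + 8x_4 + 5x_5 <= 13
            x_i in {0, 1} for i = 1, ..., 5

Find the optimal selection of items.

Items: item 1 (v=14, w=5), item 2 (v=15, w=1), item 3 (v=10, w=1), item 4 (v=11, w=8), item 5 (v=4, w=5)
Capacity: 13
Checking all 32 subsets (w = total weight, v = total value):
  {}: w = 0, v = 0
  {1}: w = 5, v = 14
  {2}: w = 1, v = 15
  {3}: w = 1, v = 10
  {4}: w = 8, v = 11
  {5}: w = 5, v = 4
  {1, 2}: w = 6, v = 29
  {1, 3}: w = 6, v = 24
  {1, 4}: w = 13, v = 25
  {1, 5}: w = 10, v = 18
  {2, 3}: w = 2, v = 25
  {2, 4}: w = 9, v = 26
  {2, 5}: w = 6, v = 19
  {3, 4}: w = 9, v = 21
  {3, 5}: w = 6, v = 14
  {4, 5}: w = 13, v = 15
  {1, 2, 3}: w = 7, v = 39
  {1, 2, 4}: w = 14 > 13, infeasible
  {1, 2, 5}: w = 11, v = 33
  {1, 3, 4}: w = 14 > 13, infeasible
  {1, 3, 5}: w = 11, v = 28
  {1, 4, 5}: w = 18 > 13, infeasible
  {2, 3, 4}: w = 10, v = 36
  {2, 3, 5}: w = 7, v = 29
  {2, 4, 5}: w = 14 > 13, infeasible
  {3, 4, 5}: w = 14 > 13, infeasible
  {1, 2, 3, 4}: w = 15 > 13, infeasible
  {1, 2, 3, 5}: w = 12, v = 43
  {1, 2, 4, 5}: w = 19 > 13, infeasible
  {1, 3, 4, 5}: w = 19 > 13, infeasible
  {2, 3, 4, 5}: w = 15 > 13, infeasible
  {1, 2, 3, 4, 5}: w = 20 > 13, infeasible
Best feasible subset: items [1, 2, 3, 5]
Total weight: 12 <= 13, total value: 43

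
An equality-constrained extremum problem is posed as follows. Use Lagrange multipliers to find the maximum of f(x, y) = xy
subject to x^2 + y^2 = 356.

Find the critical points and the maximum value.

Lagrange conditions: y = 2*lambda*x and x = 2*lambda*y
If x = 0 then y = 0, violating the constraint, so x, y != 0.
Dividing: y/x = x/y => x^2 = y^2 => y = x or y = -x
Constraint: 2x^2 = 356 => x^2 = 178 => x = +/-sqrt(178)
Critical points: (sqrt(178), sqrt(178)), (-sqrt(178), -sqrt(178)), (sqrt(178), -sqrt(178)), (-sqrt(178), sqrt(178))
  y = x:  xy = x^2 = 178  at (sqrt(178), sqrt(178)) and (-sqrt(178), -sqrt(178))
  y = -x: xy = -x^2 = -178 at (sqrt(178), -sqrt(178)) and (-sqrt(178), sqrt(178))
Maximum xy = 178 at (sqrt(178), sqrt(178)) and (-sqrt(178), -sqrt(178))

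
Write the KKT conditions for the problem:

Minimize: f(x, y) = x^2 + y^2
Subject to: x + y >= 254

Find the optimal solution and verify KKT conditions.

KKT conditions for min x^2 + y^2 s.t. x + y >= 254:
Stationarity: 2x = mu, 2y = mu
So x = y = mu/2.
Complementary slackness: mu*(x + y - 254) = 0
Primal feasibility: x + y >= 254; dual feasibility: mu >= 0
If mu = 0 then x = y = 0, but 0 + 0 < 254 is infeasible, so the constraint is active.
Constraint active: x + y = 2*(mu/2) = 254 => mu = 254
x = y = 127, f = 32258
Verify: stationarity 2*127 = 254 = mu; primal 127 + 127 = 254 >= 254; dual mu = 254 >= 0; complementary slackness 254*(254 - 254) = 0. All KKT conditions hold.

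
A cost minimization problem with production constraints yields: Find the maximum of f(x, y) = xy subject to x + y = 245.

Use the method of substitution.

Substitute y = 245 - x into f(x,y) = xy:
g(x) = x(245 - x) = 245x - x^2
g'(x) = 245 - 2x = 0  =>  x = 245/2
y = 245 - 245/2 = 245/2
Maximum value = (245/2) * (245/2) = 60025/4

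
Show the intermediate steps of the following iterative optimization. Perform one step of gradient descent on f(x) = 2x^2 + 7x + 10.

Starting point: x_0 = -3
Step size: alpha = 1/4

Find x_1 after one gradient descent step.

f(x) = 2x^2 + 7x + 10
f'(x) = 4x + 7
f'(-3) = 4*-3 + (7) = -5
x_1 = x_0 - alpha * f'(x_0) = -3 - 1/4 * -5 = -7/4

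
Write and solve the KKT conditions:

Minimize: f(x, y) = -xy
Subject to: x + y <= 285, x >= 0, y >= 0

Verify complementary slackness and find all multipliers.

Problem: min -xy s.t. x + y <= 285 (multiplier lambda), x >= 0 (mu_x), y >= 0 (mu_y)
KKT stationarity: -y + lambda - mu_x = 0, -x + lambda - mu_y = 0, with lambda, mu_x, mu_y >= 0
Complementary slackness: lambda*(x + y - 285) = 0, mu_x*x = 0, mu_y*y = 0
If lambda = 0: y = -mu_x <= 0 and x = -mu_y <= 0 force x = y = 0 with f = 0; but x = y = 285/2 is feasible with f = -81225/4 < 0, so this is not the minimum. Hence lambda > 0 and x + y = 285.
Try x > 0, y > 0 (so mu_x = mu_y = 0): y = lambda, x = lambda => x = y = lambda
x + y = 285 => 2*lambda = 285 => lambda = 285/2
x* = y* = 285/2 > 0, consistent with mu_x = mu_y = 0.
(Any feasible point with x = 0 or y = 0 has f = 0 > -81225/4, so the minimum is not on those boundaries.)
min(-xy) = -81225/4 (i.e. max xy = 81225/4)
Multipliers: lambda = 285/2, mu_x = 0, mu_y = 0
Complementary slackness: lambda*(x + y - 285) = 285/2*(285/2 + 285/2 - 285) = 0, mu_x*x = 0*285/2 = 0, mu_y*y = 0*285/2 = 0. Satisfied.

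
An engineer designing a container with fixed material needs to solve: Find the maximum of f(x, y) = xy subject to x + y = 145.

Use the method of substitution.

Substitute y = 145 - x into f(x,y) = xy:
g(x) = x(145 - x) = 145x - x^2
g'(x) = 145 - 2x = 0  =>  x = 145/2
y = 145 - 145/2 = 145/2
Maximum value = (145/2) * (145/2) = 21025/4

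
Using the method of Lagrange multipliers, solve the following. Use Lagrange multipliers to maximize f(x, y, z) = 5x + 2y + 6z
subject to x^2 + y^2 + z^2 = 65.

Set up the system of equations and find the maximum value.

Lagrange conditions: 5 = 2*lambda*x, 2 = 2*lambda*y, 6 = 2*lambda*z
So x:5 = y:2 = z:6, i.e. x = 5t, y = 2t, z = 6t
Constraint: t^2*(5^2 + 2^2 + 6^2) = 65
  t^2 * 65 = 65  =>  t = sqrt(1)
Maximum = 5*5t + 2*2t + 6*6t = 65*sqrt(1) = 65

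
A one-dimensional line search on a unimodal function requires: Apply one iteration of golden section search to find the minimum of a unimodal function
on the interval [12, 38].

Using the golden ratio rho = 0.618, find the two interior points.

Golden section search on [12, 38].
Golden ratio rho = 0.618 (approx).
Interior points:
  x_1 = 12 + (1-0.618)*26 = 21.9320
  x_2 = 12 + 0.618*26 = 28.0680
Compare f(x_1) and f(x_2) to determine which subinterval to keep.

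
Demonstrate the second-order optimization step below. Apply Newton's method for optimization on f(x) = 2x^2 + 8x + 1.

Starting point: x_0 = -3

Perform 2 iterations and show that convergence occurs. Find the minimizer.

f(x) = 2x^2 + 8x + 1, f'(x) = 4x + (8), f''(x) = 4
Step 1: f'(-3) = -4, x_1 = -3 - -4/4 = -2
Step 2: f'(-2) = 0, x_2 = -2 (converged)
Newton's method converges in 1 step for quadratics.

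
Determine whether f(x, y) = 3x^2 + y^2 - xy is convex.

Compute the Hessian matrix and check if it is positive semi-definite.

f(x,y) = 3x^2 + y^2 - xy
Hessian H = [[6, -1], [-1, 2]]
trace(H) = 8, det(H) = 11
Eigenvalues: (8 +/- sqrt(20)) / 2 = 6.236, 1.764
Since both eigenvalues > 0, f is convex.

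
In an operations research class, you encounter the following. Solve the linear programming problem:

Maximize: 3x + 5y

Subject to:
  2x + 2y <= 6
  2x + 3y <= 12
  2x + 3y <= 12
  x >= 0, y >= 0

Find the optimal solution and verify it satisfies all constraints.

Feasible vertices: (0, 0), (0, 3), (3, 0)
Objective 3x + 5y at each vertex:
  (0, 0): 0
  (0, 3): 15
  (3, 0): 9
Maximum is 15 at (0, 3).
Verify constraints at (x, y) = (0, 3):
  2*0 + 2*3 = 6 <= 6 (active)
  2*0 + 3*3 = 9 <= 12
  2*0 + 3*3 = 9 <= 12
  x = 0 >= 0, y = 3 >= 0. All constraints satisfied.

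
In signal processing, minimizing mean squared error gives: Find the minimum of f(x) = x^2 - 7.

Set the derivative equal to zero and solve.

f(x) = x^2 - 7
f'(x) = 2x + (0) = 0
x = 0/2 = 0
f(0) = -7
Since f''(x) = 2 > 0, this is a minimum.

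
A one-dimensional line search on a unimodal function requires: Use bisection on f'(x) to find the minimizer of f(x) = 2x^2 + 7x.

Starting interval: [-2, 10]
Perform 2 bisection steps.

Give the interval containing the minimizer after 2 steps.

Finding critical point of f(x) = 2x^2 + 7x using bisection on f'(x) = 4x + 7.
f'(x) = 0 when x = -7/4.
Starting interval: [-2, 10]
Step 1: mid = 4, f'(mid) = 23, new interval = [-2, 4]
Step 2: mid = 1, f'(mid) = 11, new interval = [-2, 1]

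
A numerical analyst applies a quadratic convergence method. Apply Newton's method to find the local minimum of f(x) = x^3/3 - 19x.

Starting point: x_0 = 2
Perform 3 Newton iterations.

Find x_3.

f(x) = x^3/3 - 19x
f'(x) = x^2 - 19, f''(x) = 2x
Newton update: x_{n+1} = x_n - (x_n^2 - 19)/(2*x_n)
Step 1: x_0 = 2, f'=-15, f''=4, x_1 = 23/4
Step 2: x_1 = 23/4, f'=225/16, f''=23/2, x_2 = 833/184
Step 3: x_2 = 833/184, f'=50625/33856, f''=833/92, x_3 = 1337153/306544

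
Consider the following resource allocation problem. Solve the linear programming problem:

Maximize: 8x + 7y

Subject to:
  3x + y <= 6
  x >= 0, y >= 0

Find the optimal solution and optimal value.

The feasible region has vertices at [(0, 0), (2, 0), (0, 6)].
Checking objective 8x + 7y at each vertex:
  (0, 0): 8*0 + 7*0 = 0
  (2, 0): 8*2 + 7*0 = 16
  (0, 6): 8*0 + 7*6 = 42
Maximum is 42 at (0, 6).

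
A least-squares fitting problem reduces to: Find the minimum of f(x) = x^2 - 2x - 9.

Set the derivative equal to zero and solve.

f(x) = x^2 - 2x - 9
f'(x) = 2x + (-2) = 0
x = 2/2 = 1
f(1) = -10
Since f''(x) = 2 > 0, this is a minimum.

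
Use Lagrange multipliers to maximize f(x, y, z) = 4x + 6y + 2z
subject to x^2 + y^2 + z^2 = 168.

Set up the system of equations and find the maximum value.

Lagrange conditions: 4 = 2*lambda*x, 6 = 2*lambda*y, 2 = 2*lambda*z
So x:4 = y:6 = z:2, i.e. x = 4t, y = 6t, z = 2t
Constraint: t^2*(4^2 + 6^2 + 2^2) = 168
  t^2 * 56 = 168  =>  t = sqrt(3)
Maximum = 4*4t + 6*6t + 2*2t = 56*sqrt(3) = sqrt(9408)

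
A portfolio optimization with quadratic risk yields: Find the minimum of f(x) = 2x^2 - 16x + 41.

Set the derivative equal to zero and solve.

f(x) = 2x^2 - 16x + 41
f'(x) = 4x + (-16) = 0
x = 16/4 = 4
f(4) = 9
Since f''(x) = 4 > 0, this is a minimum.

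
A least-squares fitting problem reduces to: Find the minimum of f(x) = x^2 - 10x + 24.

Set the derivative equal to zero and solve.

f(x) = x^2 - 10x + 24
f'(x) = 2x + (-10) = 0
x = 10/2 = 5
f(5) = -1
Since f''(x) = 2 > 0, this is a minimum.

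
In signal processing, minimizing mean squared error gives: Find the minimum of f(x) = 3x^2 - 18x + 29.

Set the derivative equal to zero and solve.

f(x) = 3x^2 - 18x + 29
f'(x) = 6x + (-18) = 0
x = 18/6 = 3
f(3) = 2
Since f''(x) = 6 > 0, this is a minimum.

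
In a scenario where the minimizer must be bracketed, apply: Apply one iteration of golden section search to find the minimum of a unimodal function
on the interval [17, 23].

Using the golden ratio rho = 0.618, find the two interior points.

Golden section search on [17, 23].
Golden ratio rho = 0.618 (approx).
Interior points:
  x_1 = 17 + (1-0.618)*6 = 19.2920
  x_2 = 17 + 0.618*6 = 20.7080
Compare f(x_1) and f(x_2) to determine which subinterval to keep.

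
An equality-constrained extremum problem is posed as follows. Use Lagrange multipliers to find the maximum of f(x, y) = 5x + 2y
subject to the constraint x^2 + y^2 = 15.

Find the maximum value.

Set up Lagrange conditions: grad f = lambda * grad g
  5 = 2*lambda*x
  2 = 2*lambda*y
From these: x/y = 5/2, so x = 5t, y = 2t for some t.
Substitute into constraint: (5t)^2 + (2t)^2 = 15
  t^2 * 29 = 15
  t = sqrt(15/29)
Maximum = 5*x + 2*y = (5^2 + 2^2)*t = 29 * sqrt(15/29) = sqrt(435)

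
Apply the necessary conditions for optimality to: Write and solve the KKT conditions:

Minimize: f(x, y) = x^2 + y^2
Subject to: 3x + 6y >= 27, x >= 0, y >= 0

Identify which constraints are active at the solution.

KKT conditions for min x^2 + y^2 s.t. 3x + 6y >= 27, x >= 0, y >= 0:
Stationarity: 2x = mu*3 + mu_x, 2y = mu*6 + mu_y, with mu, mu_x, mu_y >= 0
Complementary slackness: mu*(3x + 6y - 27) = 0, mu_x*x = 0, mu_y*y = 0
(0, 0) is infeasible (3*0 + 6*0 < 27), so if mu = 0 stationarity would force x = mu_x/2 >= 0, y = mu_y/2 >= 0 with mu_x*x = mu_y*y = 0, i.e. x = y = 0: contradiction. Hence mu > 0 and 3x + 6y = 27 is active.
Try x > 0, y > 0 (so mu_x = mu_y = 0): x = 3*mu/2, y = 6*mu/2
Substitute: 3*(3*mu/2) + 6*(6*mu/2) = 27
  mu*45/2 = 27 => mu = 6/5
x* = 9/5 > 0, y* = 18/5 > 0, consistent with mu_x = mu_y = 0.
f is convex and the constraints are linear, so this KKT point is the global minimum.
f* = 81/5
Active constraints: 3x + 6y >= 27 (holds with equality, mu = 6/5 > 0); x >= 0 and y >= 0 are inactive (mu_x = mu_y = 0).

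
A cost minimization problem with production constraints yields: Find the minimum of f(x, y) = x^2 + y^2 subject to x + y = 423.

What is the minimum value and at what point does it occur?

Substitute y = 423 - x into f(x,y) = x^2 + y^2:
g(x) = x^2 + (423 - x)^2 = 2x^2 - 846x + 178929
g'(x) = 4x - 846 = 0  =>  x = 423/2
y = 423 - 423/2 = 423/2
Minimum value = (423/2)^2 + (423/2)^2 = 178929/2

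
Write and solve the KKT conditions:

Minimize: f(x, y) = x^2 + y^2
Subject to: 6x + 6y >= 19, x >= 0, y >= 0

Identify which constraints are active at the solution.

KKT conditions for min x^2 + y^2 s.t. 6x + 6y >= 19, x >= 0, y >= 0:
Stationarity: 2x = mu*6 + mu_x, 2y = mu*6 + mu_y, with mu, mu_x, mu_y >= 0
Complementary slackness: mu*(6x + 6y - 19) = 0, mu_x*x = 0, mu_y*y = 0
(0, 0) is infeasible (6*0 + 6*0 < 19), so if mu = 0 stationarity would force x = mu_x/2 >= 0, y = mu_y/2 >= 0 with mu_x*x = mu_y*y = 0, i.e. x = y = 0: contradiction. Hence mu > 0 and 6x + 6y = 19 is active.
Try x > 0, y > 0 (so mu_x = mu_y = 0): x = 6*mu/2, y = 6*mu/2
Substitute: 6*(6*mu/2) + 6*(6*mu/2) = 19
  mu*72/2 = 19 => mu = 19/36
x* = 19/12 > 0, y* = 19/12 > 0, consistent with mu_x = mu_y = 0.
f is convex and the constraints are linear, so this KKT point is the global minimum.
f* = 361/72
Active constraints: 6x + 6y >= 19 (holds with equality, mu = 19/36 > 0); x >= 0 and y >= 0 are inactive (mu_x = mu_y = 0).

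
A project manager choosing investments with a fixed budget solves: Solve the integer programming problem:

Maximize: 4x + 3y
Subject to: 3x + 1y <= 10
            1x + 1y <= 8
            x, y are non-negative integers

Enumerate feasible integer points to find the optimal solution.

Constraint 1: 3x + 1y <= 10
Constraint 2: 1x + 1y <= 8
Feasible x range (need y >= 0): 0 <= x <= min(10/3, 8/1) => x in {0, ..., 3}.
Enumerate feasible integer points row by row (the coefficient of y is 3 > 0, so for each x the largest feasible y gives the best value):
  x = 0: y <= min((10 - 3*0)/1, (8 - 1*0)/1) => y in {0, ..., 8}; best 4*0 + 3*8 = 24
  x = 1: y <= min((10 - 3*1)/1, (8 - 1*1)/1) => y in {0, ..., 7}; best 4*1 + 3*7 = 25
  x = 2: y <= min((10 - 3*2)/1, (8 - 1*2)/1) => y in {0, ..., 4}; best 4*2 + 3*4 = 20
  x = 3: y <= min((10 - 3*3)/1, (8 - 1*3)/1) => y in {0, ..., 1}; best 4*3 + 3*1 = 15
The maximum 4x + 3y = 25 is achieved at x = 1, y = 7.
Check: 3*1 + 1*7 = 10 <= 10 and 1*1 + 1*7 = 8 <= 8.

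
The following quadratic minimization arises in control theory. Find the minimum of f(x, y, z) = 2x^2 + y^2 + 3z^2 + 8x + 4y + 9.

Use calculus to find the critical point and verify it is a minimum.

f(x,y,z) = 2x^2 + y^2 + 3z^2 + 8x + 4y + 9
df/dx = 4x + (8) = 0 => x = -2
df/dy = 2y + (4) = 0 => y = -2
df/dz = 6z + (0) = 0 => z = 0
f(-2,-2,0) = 2*(-2)^2 + 1*(-2)^2 + 3*(0)^2 + 8*(-2) + 4*(-2) + 9 = -3
Hessian is diagonal with entries 4, 2, 6 > 0, confirmed minimum.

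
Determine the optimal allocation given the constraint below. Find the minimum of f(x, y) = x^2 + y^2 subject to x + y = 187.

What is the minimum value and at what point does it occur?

Substitute y = 187 - x into f(x,y) = x^2 + y^2:
g(x) = x^2 + (187 - x)^2 = 2x^2 - 374x + 34969
g'(x) = 4x - 374 = 0  =>  x = 187/2
y = 187 - 187/2 = 187/2
Minimum value = (187/2)^2 + (187/2)^2 = 34969/2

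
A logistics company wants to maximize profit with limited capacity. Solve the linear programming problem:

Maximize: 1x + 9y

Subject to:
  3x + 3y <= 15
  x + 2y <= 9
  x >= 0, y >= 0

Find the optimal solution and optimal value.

Feasible vertices: (0, 0), (0, 9/2), (1, 4), (5, 0)
Objective 1x + 9y at each:
  (0, 0): 0
  (0, 9/2): 81/2
  (1, 4): 37
  (5, 0): 5
Maximum is 81/2 at (0, 9/2).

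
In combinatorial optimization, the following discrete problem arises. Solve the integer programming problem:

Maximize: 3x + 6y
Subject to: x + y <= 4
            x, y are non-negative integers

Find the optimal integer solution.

Objective: 3x + 6y, constraint: x + y <= 4
Coefficient of y is 6 > coefficient of x is 3, so allocate the entire budget to y.
Optimal: x = 0, y = 4, value = 24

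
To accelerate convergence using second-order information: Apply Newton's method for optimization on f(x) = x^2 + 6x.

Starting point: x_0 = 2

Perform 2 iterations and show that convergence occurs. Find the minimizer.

f(x) = x^2 + 6x, f'(x) = 2x + (6), f''(x) = 2
Step 1: f'(2) = 10, x_1 = 2 - 10/2 = -3
Step 2: f'(-3) = 0, x_2 = -3 (converged)
Newton's method converges in 1 step for quadratics.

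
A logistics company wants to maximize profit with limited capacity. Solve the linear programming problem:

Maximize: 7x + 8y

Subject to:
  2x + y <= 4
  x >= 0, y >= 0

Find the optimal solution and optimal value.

The feasible region has vertices at [(0, 0), (2, 0), (0, 4)].
Checking objective 7x + 8y at each vertex:
  (0, 0): 7*0 + 8*0 = 0
  (2, 0): 7*2 + 8*0 = 14
  (0, 4): 7*0 + 8*4 = 32
Maximum is 32 at (0, 4).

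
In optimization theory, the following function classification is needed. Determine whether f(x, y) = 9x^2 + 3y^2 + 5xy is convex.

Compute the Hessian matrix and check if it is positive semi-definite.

f(x,y) = 9x^2 + 3y^2 + 5xy
Hessian H = [[18, 5], [5, 6]]
trace(H) = 24, det(H) = 83
Eigenvalues: (24 +/- sqrt(244)) / 2 = 19.81, 4.19
Since both eigenvalues > 0, f is convex.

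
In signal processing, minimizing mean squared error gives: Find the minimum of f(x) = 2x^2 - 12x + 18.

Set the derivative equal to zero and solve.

f(x) = 2x^2 - 12x + 18
f'(x) = 4x + (-12) = 0
x = 12/4 = 3
f(3) = 0
Since f''(x) = 4 > 0, this is a minimum.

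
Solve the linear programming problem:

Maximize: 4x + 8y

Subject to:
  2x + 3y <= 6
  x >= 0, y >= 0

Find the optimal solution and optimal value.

The feasible region has vertices at [(0, 0), (3, 0), (0, 2)].
Checking objective 4x + 8y at each vertex:
  (0, 0): 4*0 + 8*0 = 0
  (3, 0): 4*3 + 8*0 = 12
  (0, 2): 4*0 + 8*2 = 16
Maximum is 16 at (0, 2).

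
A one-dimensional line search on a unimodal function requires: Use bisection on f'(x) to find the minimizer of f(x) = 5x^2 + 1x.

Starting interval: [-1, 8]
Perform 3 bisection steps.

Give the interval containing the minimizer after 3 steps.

Finding critical point of f(x) = 5x^2 + 1x using bisection on f'(x) = 10x + 1.
f'(x) = 0 when x = -1/10.
Starting interval: [-1, 8]
Step 1: mid = 7/2, f'(mid) = 36, new interval = [-1, 7/2]
Step 2: mid = 5/4, f'(mid) = 27/2, new interval = [-1, 5/4]
Step 3: mid = 1/8, f'(mid) = 9/4, new interval = [-1, 1/8]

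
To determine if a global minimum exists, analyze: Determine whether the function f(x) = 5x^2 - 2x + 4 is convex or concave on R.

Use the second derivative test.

f(x) = 5x^2 - 2x + 4
f'(x) = 10x - 2
f''(x) = 10
Since f''(x) = 10 > 0 for all x, f is convex on R.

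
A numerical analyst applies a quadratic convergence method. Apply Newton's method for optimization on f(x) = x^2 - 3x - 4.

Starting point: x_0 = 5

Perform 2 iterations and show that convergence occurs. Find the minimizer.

f(x) = x^2 - 3x - 4, f'(x) = 2x + (-3), f''(x) = 2
Step 1: f'(5) = 7, x_1 = 5 - 7/2 = 3/2
Step 2: f'(3/2) = 0, x_2 = 3/2 (converged)
Newton's method converges in 1 step for quadratics.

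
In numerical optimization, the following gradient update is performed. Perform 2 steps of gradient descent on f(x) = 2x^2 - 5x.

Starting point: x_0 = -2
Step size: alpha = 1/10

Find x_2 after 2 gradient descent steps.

f(x) = 2x^2 - 5x, f'(x) = 4x + (-5)
Step 1: f'(-2) = -13, x_1 = -2 - 1/10 * -13 = -7/10
Step 2: f'(-7/10) = -39/5, x_2 = -7/10 - 1/10 * -39/5 = 2/25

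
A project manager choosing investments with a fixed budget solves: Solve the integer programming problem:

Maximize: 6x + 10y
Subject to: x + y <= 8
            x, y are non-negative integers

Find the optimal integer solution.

Objective: 6x + 10y, constraint: x + y <= 8
Coefficient of y is 10 > coefficient of x is 6, so allocate the entire budget to y.
Optimal: x = 0, y = 8, value = 80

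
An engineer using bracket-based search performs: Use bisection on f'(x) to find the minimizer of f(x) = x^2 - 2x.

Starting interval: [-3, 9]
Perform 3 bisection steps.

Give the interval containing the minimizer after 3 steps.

Finding critical point of f(x) = x^2 - 2x using bisection on f'(x) = 2x + -2.
f'(x) = 0 when x = 1.
Starting interval: [-3, 9]
Step 1: mid = 3, f'(mid) = 4, new interval = [-3, 3]
Step 2: mid = 0, f'(mid) = -2, new interval = [0, 3]
Step 3: mid = 3/2, f'(mid) = 1, new interval = [0, 3/2]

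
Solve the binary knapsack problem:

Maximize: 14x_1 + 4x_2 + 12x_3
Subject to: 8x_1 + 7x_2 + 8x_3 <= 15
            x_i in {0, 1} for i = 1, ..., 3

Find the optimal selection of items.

Items: item 1 (v=14, w=8), item 2 (v=4, w=7), item 3 (v=12, w=8)
Capacity: 15
Checking all 8 subsets (w = total weight, v = total value):
  {}: w = 0, v = 0
  {1}: w = 8, v = 14
  {2}: w = 7, v = 4
  {3}: w = 8, v = 12
  {1, 2}: w = 15, v = 18
  {1, 3}: w = 16 > 15, infeasible
  {2, 3}: w = 15, v = 16
  {1, 2, 3}: w = 23 > 15, infeasible
Best feasible subset: items [1, 2]
Total weight: 15 <= 15, total value: 18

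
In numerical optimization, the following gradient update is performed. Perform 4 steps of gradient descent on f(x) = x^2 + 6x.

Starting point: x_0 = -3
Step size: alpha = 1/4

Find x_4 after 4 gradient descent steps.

f(x) = x^2 + 6x, f'(x) = 2x + (6)
Step 1: f'(-3) = 0, x_1 = -3 - 1/4 * 0 = -3
Step 2: f'(-3) = 0, x_2 = -3 - 1/4 * 0 = -3
Step 3: f'(-3) = 0, x_3 = -3 - 1/4 * 0 = -3
Step 4: f'(-3) = 0, x_4 = -3 - 1/4 * 0 = -3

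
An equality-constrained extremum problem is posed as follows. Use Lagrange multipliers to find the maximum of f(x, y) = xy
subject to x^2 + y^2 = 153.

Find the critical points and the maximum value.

Lagrange conditions: y = 2*lambda*x and x = 2*lambda*y
If x = 0 then y = 0, violating the constraint, so x, y != 0.
Dividing: y/x = x/y => x^2 = y^2 => y = x or y = -x
Constraint: 2x^2 = 153 => x^2 = 153/2 => x = +/-sqrt(153/2)
Critical points: (sqrt(153/2), sqrt(153/2)), (-sqrt(153/2), -sqrt(153/2)), (sqrt(153/2), -sqrt(153/2)), (-sqrt(153/2), sqrt(153/2))
  y = x:  xy = x^2 = 153/2  at (sqrt(153/2), sqrt(153/2)) and (-sqrt(153/2), -sqrt(153/2))
  y = -x: xy = -x^2 = -153/2 at (sqrt(153/2), -sqrt(153/2)) and (-sqrt(153/2), sqrt(153/2))
Maximum xy = 153/2 at (sqrt(153/2), sqrt(153/2)) and (-sqrt(153/2), -sqrt(153/2))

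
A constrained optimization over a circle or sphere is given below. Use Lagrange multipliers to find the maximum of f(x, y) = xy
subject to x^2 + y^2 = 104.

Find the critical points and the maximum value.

Lagrange conditions: y = 2*lambda*x and x = 2*lambda*y
If x = 0 then y = 0, violating the constraint, so x, y != 0.
Dividing: y/x = x/y => x^2 = y^2 => y = x or y = -x
Constraint: 2x^2 = 104 => x^2 = 52 => x = +/-sqrt(52)
Critical points: (sqrt(52), sqrt(52)), (-sqrt(52), -sqrt(52)), (sqrt(52), -sqrt(52)), (-sqrt(52), sqrt(52))
  y = x:  xy = x^2 = 52  at (sqrt(52), sqrt(52)) and (-sqrt(52), -sqrt(52))
  y = -x: xy = -x^2 = -52 at (sqrt(52), -sqrt(52)) and (-sqrt(52), sqrt(52))
Maximum xy = 52 at (sqrt(52), sqrt(52)) and (-sqrt(52), -sqrt(52))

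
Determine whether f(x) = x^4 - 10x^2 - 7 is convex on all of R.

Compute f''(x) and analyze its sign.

f(x) = x^4 - 10x^2 - 7
f'(x) = 4x^3 + -20x
f''(x) = 12x^2 + -20
f''(0) = -20 < 0, so not convex near x = 0
Therefore, f is not globally convex on R.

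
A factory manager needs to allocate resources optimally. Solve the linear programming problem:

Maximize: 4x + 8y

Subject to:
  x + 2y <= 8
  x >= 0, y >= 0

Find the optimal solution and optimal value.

The feasible region has vertices at [(0, 0), (8, 0), (0, 4)].
Checking objective 4x + 8y at each vertex:
  (0, 0): 4*0 + 8*0 = 0
  (8, 0): 4*8 + 8*0 = 32
  (0, 4): 4*0 + 8*4 = 32
Maximum is 32 at (8, 0).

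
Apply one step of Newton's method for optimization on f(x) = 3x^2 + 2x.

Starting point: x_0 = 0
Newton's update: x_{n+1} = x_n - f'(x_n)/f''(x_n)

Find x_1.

f(x) = 3x^2 + 2x
f'(x) = 6x + (2), f''(x) = 6
Newton step: x_1 = x_0 - f'(x_0)/f''(x_0)
f'(0) = 2
x_1 = 0 - 2/6 = -1/3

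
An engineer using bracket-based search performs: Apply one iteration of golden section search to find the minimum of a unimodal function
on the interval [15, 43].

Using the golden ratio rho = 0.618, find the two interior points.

Golden section search on [15, 43].
Golden ratio rho = 0.618 (approx).
Interior points:
  x_1 = 15 + (1-0.618)*28 = 25.6960
  x_2 = 15 + 0.618*28 = 32.3040
Compare f(x_1) and f(x_2) to determine which subinterval to keep.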